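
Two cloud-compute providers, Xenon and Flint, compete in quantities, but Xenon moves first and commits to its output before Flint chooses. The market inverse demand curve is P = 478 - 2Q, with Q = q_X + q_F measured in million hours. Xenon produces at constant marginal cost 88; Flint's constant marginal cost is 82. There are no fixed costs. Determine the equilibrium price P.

184

The follower Flint best-responds to any q_X: π_F = (478 - 2Q)q_F - 82q_F.
∂π_F/∂q_F = 396 - 2q_X - 4q_F = 0 gives the reaction function q_F = (396 - 2q_X)/4.
The leader anticipates this reaction. Substituting into P = 478 - 2Q gives P = 280 - q_X, so π_X = (280 - q_X)q_X - 88q_X.
Leader FOC: 192 - 2q_X = 0, so q_X = 96.
Then q_F = (396 - 2·96)/4 = 51.
Total output Q = 147, so price P = 478 - 2·147 = 184.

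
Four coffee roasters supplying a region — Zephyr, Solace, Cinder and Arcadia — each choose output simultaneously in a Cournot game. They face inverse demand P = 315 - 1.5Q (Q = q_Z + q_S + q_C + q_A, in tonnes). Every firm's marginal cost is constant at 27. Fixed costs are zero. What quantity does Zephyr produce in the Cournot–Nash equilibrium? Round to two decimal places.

A representative firm's profit is π_i = q_i(315 - 1.5Q) - 27q_i.
First-order condition (treating rivals' output as given): 288 - 3q_i - (3/2)·Σ_{j≠i} q_j = 0.
With identical firms every q_j equals q_i, so Σ_{j≠i} q_j = 3q_i and 288 = (15/2)q_i, giving q_i = 192/5.

38.40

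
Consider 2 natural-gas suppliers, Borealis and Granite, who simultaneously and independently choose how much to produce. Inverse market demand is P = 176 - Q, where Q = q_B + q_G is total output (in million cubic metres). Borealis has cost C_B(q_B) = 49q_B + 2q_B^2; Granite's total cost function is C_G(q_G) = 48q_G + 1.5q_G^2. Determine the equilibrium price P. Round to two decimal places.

Borealis's profit: π_B = (176 - Q)q_B - (49q_B + 2q_B²). Setting ∂π_B/∂q_B = 0: 127 - 6q_B - (q_G) = 0.
Granite's first-order condition: 128 - 5q_G - (q_B) = 0.
So q_B = (127 - q_G)/6 and q_G = (128 - q_B)/5.
Solving the pair: q_B = 507/29, q_G = 641/29.
Total output Q = 1148/29, so price P = 176 - 1148/29 = 136.4138.

136.41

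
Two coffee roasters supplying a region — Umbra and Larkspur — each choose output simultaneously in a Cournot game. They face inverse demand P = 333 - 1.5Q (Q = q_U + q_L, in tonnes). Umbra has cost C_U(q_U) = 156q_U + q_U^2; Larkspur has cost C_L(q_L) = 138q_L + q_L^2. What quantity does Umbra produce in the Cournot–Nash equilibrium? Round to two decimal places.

Umbra's profit: π_U = (333 - 1.5Q)q_U - (156q_U + q_U²). Setting ∂π_U/∂q_U = 0: 177 - 5q_U - (3/2)(q_L) = 0.
Larkspur's profit: π_L = (333 - 1.5Q)q_L - (138q_L + q_L²). Setting ∂π_L/∂q_L = 0: 195 - 5q_L - (3/2)(q_U) = 0.
So q_U = (177 - (3/2)q_L)/5 and q_L = (195 - (3/2)q_U)/5.
Substituting one into the other gives q_U = 26.0440 and q_L = 31.1868.

26.04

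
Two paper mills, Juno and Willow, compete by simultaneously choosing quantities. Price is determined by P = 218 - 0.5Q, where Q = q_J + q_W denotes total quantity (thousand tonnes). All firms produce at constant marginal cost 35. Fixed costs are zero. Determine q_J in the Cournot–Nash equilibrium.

122

A representative firm's profit is π_i = q_i(218 - 0.5Q) - 35q_i.
Setting ∂π_i/∂q_i = 0 with rivals' quantities fixed: 183 - q_i - (1/2)q_j = 0.
With identical firms every q_j equals q_i, so q_j = q_i and 183 = (3/2)q_i, giving q_i = 122.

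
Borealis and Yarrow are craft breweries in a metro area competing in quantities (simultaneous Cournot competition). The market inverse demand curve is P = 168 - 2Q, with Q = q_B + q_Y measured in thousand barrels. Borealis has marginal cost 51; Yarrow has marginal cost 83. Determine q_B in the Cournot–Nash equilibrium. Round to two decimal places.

Borealis's profit: π_B = (168 - 2Q)q_B - (51q_B). Setting ∂π_B/∂q_B = 0: 117 - 4q_B - 2(q_Y) = 0.
Yarrow's profit: π_Y = (168 - 2Q)q_Y - (83q_Y). Setting ∂π_Y/∂q_Y = 0: 85 - 4q_Y - 2(q_B) = 0.
Rearranging gives the reaction functions q_B = (117 - 2q_Y)/4 and q_Y = (85 - 2q_B)/4.
Substituting one into the other gives q_B = 149/6 and q_Y = 53/6.

24.83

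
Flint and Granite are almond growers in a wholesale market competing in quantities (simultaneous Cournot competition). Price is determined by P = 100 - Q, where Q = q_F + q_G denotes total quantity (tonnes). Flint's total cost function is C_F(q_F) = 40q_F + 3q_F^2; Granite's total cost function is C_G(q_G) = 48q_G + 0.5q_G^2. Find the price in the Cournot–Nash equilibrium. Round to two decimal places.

78.96

Flint's profit: π_F = (100 - Q)q_F - (40q_F + 3q_F²). Setting ∂π_F/∂q_F = 0: 60 - 8q_F - (q_G) = 0.
Granite's first-order condition: 52 - 3q_G - (q_F) = 0.
Rearranging gives the reaction functions q_F = (60 - q_G)/8 and q_G = (52 - q_F)/3.
Solving the pair: q_F = 128/23, q_G = 356/23.
Total output Q = 484/23, so price P = 100 - 484/23 = 1816/23.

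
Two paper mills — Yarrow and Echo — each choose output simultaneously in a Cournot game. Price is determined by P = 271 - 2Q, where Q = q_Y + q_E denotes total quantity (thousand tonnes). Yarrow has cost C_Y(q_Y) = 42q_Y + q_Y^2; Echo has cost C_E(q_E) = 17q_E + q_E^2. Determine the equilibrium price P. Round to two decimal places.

Yarrow's profit: π_Y = (271 - 2Q)q_Y - (42q_Y + q_Y²). Setting ∂π_Y/∂q_Y = 0: 229 - 6q_Y - 2(q_E) = 0.
Echo's first-order condition: 254 - 6q_E - 2(q_Y) = 0.
So q_Y = (229 - 2q_E)/6 and q_E = (254 - 2q_Y)/6.
Substituting one into the other gives q_Y = 433/16 and q_E = 533/16.
Total output Q = 483/8, so price P = 271 - 2·(483/8) = 601/4.

150.25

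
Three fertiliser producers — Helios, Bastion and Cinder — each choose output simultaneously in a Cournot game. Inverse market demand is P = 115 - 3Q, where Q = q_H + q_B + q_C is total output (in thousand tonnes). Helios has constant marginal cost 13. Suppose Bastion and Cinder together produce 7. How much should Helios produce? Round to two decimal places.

13.50

With rivals' combined output fixed at 7, Helios's profit is π_H = (115 - 3·7 - 3q_H)q_H - (13q_H) = (94 - 3q_H)q_H - (13q_H).
∂π_H/∂q_H = 81 - 6q_H = 0, so q_H = 27/2.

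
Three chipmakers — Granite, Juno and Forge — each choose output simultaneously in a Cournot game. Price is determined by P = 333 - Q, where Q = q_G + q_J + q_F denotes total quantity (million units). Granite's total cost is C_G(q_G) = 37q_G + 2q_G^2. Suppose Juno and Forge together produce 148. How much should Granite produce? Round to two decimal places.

With rivals' combined output fixed at 148, Granite's profit is π_G = (333 - 148 - q_G)q_G - (37q_G + 2q_G²) = (185 - q_G)q_G - (37q_G + 2q_G²).
∂π_G/∂q_G = 148 - 6q_G = 0, so q_G = 74/3.

24.67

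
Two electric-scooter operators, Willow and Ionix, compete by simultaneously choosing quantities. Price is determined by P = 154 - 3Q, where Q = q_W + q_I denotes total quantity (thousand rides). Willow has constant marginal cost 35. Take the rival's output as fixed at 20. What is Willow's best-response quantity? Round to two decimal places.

With the rival's output fixed at 20, Willow's profit is π_W = (154 - 3·20 - 3q_W)q_W - (35q_W) = (94 - 3q_W)q_W - (35q_W).
∂π_W/∂q_W = 59 - 6q_W = 0, so q_W = 59/6.

9.83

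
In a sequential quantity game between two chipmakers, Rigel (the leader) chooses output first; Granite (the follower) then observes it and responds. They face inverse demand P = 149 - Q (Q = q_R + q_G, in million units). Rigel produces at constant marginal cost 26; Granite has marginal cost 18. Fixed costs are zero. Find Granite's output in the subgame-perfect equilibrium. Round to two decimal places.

Solve by backward induction. Given q_R, the follower Granite maximises π_G = (149 - q_R - q_G)q_G - 18q_G.
∂π_G/∂q_G = 131 - q_R - 2q_G = 0 gives the reaction function q_G = (131 - q_R)/2.
The leader anticipates this reaction. Substituting into P = 149 - Q gives P = 167/2 - (1/2)q_R, so π_R = (167/2 - (1/2)q_R)q_R - 26q_R.
Leader FOC: 115/2 - q_R = 0, so q_R = 115/2.
Then q_G = (131 - 115/2)/2 = 147/4.

36.75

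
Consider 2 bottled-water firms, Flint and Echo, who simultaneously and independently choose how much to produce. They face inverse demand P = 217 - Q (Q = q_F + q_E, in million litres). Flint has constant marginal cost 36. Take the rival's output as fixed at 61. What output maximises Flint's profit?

60

With the rival's output fixed at 61, Flint's profit is π_F = (217 - 61 - q_F)q_F - (36q_F) = (156 - q_F)q_F - (36q_F).
∂π_F/∂q_F = 120 - 2q_F = 0, so q_F = 60.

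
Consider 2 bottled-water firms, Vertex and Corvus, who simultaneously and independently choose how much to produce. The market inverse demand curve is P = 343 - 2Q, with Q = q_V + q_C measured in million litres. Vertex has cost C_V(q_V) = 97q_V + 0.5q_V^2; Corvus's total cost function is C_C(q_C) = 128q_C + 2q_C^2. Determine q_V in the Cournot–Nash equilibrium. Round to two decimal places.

Vertex's profit: π_V = (343 - 2Q)q_V - (97q_V + (1/2)q_V²). Setting ∂π_V/∂q_V = 0: 246 - 5q_V - 2(q_C) = 0.
Corvus's first-order condition: 215 - 8q_C - 2(q_V) = 0.
Rearranging gives the reaction functions q_V = (246 - 2q_C)/5 and q_C = (215 - 2q_V)/8.
Substituting one into the other gives q_V = 769/18 and q_C = 583/36.

42.72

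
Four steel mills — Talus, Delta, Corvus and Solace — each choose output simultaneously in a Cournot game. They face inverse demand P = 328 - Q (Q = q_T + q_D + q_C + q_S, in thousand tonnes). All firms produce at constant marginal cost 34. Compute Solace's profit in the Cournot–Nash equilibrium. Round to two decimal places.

Each firm earns π_i = (328 - Q)q_i - 34q_i.
Setting ∂π_i/∂q_i = 0 with rivals' quantities fixed: 294 - 2q_i - Σ_{j≠i} q_j = 0.
With identical firms every q_j equals q_i, so Σ_{j≠i} q_j = 3q_i and 294 = 5q_i, giving q_i = 294/5.
Price P = 328 - 1176/5 = 464/5.
Solace's profit: (464/5 - 34)·(294/5) = 3457.4400.

3457.44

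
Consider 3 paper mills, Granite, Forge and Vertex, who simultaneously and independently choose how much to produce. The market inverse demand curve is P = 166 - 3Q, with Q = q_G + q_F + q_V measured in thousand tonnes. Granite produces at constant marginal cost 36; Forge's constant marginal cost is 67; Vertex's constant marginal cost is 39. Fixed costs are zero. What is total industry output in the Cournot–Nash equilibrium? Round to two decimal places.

29.67

Granite's profit: π_G = (166 - 3Q)q_G - (36q_G). Setting ∂π_G/∂q_G = 0: 130 - 6q_G - 3(q_F + q_V) = 0.
Forge's first-order condition: 99 - 6q_F - 3(q_G + q_V) = 0.
Vertex's profit: π_V = (166 - 3Q)q_V - (39q_V). Setting ∂π_V/∂q_V = 0: 127 - 6q_V - 3(q_G + q_F) = 0.
Summing all 3 equations gives 356 − 12Q = 0, hence Q = 89/3.
Back-substituting: q_G = (130 − 89)/3 = 41/3, q_F = (99 − 89)/3 = 10/3, q_V = (127 − 89)/3 = 38/3.
Total output Q = 41/3 + 10/3 + 38/3 = 89/3.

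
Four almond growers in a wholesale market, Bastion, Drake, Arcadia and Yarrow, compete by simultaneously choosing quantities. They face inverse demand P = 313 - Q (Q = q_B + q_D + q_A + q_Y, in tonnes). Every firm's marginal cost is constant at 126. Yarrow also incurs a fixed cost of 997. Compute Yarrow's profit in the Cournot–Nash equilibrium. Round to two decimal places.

401.76

Each firm earns π_i = (313 - Q)q_i - 126q_i.
Setting ∂π_i/∂q_i = 0 with rivals' quantities fixed: 187 - 2q_i - Σ_{j≠i} q_j = 0.
With identical firms every q_j equals q_i, so Σ_{j≠i} q_j = 3q_i and 187 = 5q_i, giving q_i = 187/5.
Price P = 313 - 748/5 = 817/5.
Yarrow's profit: (817/5 - 126)·(187/5) - 997 = 401.7600.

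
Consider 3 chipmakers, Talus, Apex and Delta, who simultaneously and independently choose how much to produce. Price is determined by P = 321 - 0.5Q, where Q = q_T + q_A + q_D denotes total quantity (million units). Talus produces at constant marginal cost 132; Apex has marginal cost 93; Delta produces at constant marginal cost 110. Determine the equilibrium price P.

164

Talus's profit: π_T = (321 - 0.5Q)q_T - (132q_T). Setting ∂π_T/∂q_T = 0: 189 - q_T - (1/2)(q_A + q_D) = 0.
Apex's first-order condition: 228 - q_A - (1/2)(q_T + q_D) = 0.
Delta's profit: π_D = (321 - 0.5Q)q_D - (110q_D). Setting ∂π_D/∂q_D = 0: 211 - q_D - (1/2)(q_T + q_A) = 0.
Summing all 3 equations gives 628 − 2Q = 0, hence Q = 314.
Back-substituting: q_T = (189 − 157)/(1/2) = 64, q_A = (228 − 157)/(1/2) = 142, q_D = (211 − 157)/(1/2) = 108.
Total output Q = 314, so price P = 321 - (1/2)·314 = 164.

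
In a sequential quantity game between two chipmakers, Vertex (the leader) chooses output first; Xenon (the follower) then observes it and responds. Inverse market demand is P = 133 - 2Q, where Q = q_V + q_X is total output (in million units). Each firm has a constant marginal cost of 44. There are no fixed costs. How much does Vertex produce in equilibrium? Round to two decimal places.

Solve by backward induction. Given q_V, the follower Xenon maximises π_X = (133 - 2q_V - 2q_X)q_X - 44q_X.
∂π_X/∂q_X = 89 - 2q_V - 4q_X = 0 gives the reaction function q_X = (89 - 2q_V)/4.
Vertex substitutes q_X(q_V) into its own profit: π_V = q_V(133 - 2q_V - (89 - 2q_V)/2) - 44q_V = (177/2 - q_V)q_V - 44q_V.
The leader's first-order condition 89/2 - 2q_V = 0 yields q_V = 89/4.
Then q_X = (89 - 2·(89/4))/4 = 89/8.

22.25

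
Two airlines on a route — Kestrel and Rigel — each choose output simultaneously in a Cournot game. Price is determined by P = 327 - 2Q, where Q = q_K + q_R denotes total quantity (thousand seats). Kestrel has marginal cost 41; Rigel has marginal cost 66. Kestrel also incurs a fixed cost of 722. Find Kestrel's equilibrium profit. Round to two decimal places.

4651.39

Kestrel's profit: π_K = (327 - 2Q)q_K - (41q_K). Setting ∂π_K/∂q_K = 0: 286 - 4q_K - 2(q_R) = 0.
Rigel's profit: π_R = (327 - 2Q)q_R - (66q_R). Setting ∂π_R/∂q_R = 0: 261 - 4q_R - 2(q_K) = 0.
Rearranging gives the reaction functions q_K = (286 - 2q_R)/4 and q_R = (261 - 2q_K)/4.
Substituting one into the other gives q_K = 311/6 and q_R = 118/3.
Price P = 327 - 2·(547/6) = 434/3.
Kestrel's profit: (434/3 - 41)·(311/6) - 722 = 4651.3889.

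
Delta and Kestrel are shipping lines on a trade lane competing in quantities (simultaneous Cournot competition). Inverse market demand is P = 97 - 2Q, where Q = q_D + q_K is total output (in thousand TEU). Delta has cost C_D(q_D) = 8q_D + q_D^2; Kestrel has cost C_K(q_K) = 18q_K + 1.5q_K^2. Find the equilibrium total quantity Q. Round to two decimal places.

20.03

Delta's profit: π_D = (97 - 2Q)q_D - (8q_D + q_D²). Setting ∂π_D/∂q_D = 0: 89 - 6q_D - 2(q_K) = 0.
Kestrel's first-order condition: 79 - 7q_K - 2(q_D) = 0.
So q_D = (89 - 2q_K)/6 and q_K = (79 - 2q_D)/7.
Substituting one into the other gives q_D = 465/38 and q_K = 148/19.
Total output Q = 465/38 + 148/19 = 761/38.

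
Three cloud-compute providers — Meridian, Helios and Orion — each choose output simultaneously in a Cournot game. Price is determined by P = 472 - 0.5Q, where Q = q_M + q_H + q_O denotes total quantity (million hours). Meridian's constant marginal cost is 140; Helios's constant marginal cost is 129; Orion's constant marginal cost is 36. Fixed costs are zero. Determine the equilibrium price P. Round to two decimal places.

194.25

Meridian's profit: π_M = (472 - 0.5Q)q_M - (140q_M). Setting ∂π_M/∂q_M = 0: 332 - q_M - (1/2)(q_H + q_O) = 0.
Helios's profit: π_H = (472 - 0.5Q)q_H - (129q_H). Setting ∂π_H/∂q_H = 0: 343 - q_H - (1/2)(q_M + q_O) = 0.
Orion's profit: π_O = (472 - 0.5Q)q_O - (36q_O). Setting ∂π_O/∂q_O = 0: 436 - q_O - (1/2)(q_M + q_H) = 0.
Summing all 3 equations gives 1111 − 2Q = 0, hence Q = 1111/2.
Back-substituting: q_M = (332 − 1111/4)/(1/2) = 217/2, q_H = (343 − 1111/4)/(1/2) = 261/2, q_O = (436 − 1111/4)/(1/2) = 633/2.
Total output Q = 1111/2, so price P = 472 - (1/2)·(1111/2) = 777/4.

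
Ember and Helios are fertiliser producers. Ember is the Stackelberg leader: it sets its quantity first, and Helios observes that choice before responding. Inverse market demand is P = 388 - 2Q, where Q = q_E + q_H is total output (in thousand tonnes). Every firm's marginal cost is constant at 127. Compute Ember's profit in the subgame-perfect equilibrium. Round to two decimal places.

4257.56

The follower Helios best-responds to any q_E: π_H = (388 - 2Q)q_H - 127q_H.
∂π_H/∂q_H = 261 - 2q_E - 4q_H = 0 gives the reaction function q_H = (261 - 2q_E)/4.
The leader anticipates this reaction. Substituting into P = 388 - 2Q gives P = 515/2 - q_E, so π_E = (515/2 - q_E)q_E - 127q_E.
The leader's first-order condition 261/2 - 2q_E = 0 yields q_E = 261/4.
Then q_H = (261 - 2·(261/4))/4 = 261/8.
Price P = 388 - 2·(783/8) = 769/4.
Ember's profit: (769/4 - 127)·(261/4) = 4257.5625.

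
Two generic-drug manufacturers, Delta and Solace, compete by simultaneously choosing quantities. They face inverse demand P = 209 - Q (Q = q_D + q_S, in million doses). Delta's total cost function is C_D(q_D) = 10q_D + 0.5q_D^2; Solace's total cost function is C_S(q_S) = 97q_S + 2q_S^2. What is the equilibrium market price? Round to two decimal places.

Delta's profit: π_D = (209 - Q)q_D - (10q_D + (1/2)q_D²). Setting ∂π_D/∂q_D = 0: 199 - 3q_D - (q_S) = 0.
Solace's first-order condition: 112 - 6q_S - (q_D) = 0.
So q_D = (199 - q_S)/3 and q_S = (112 - q_D)/6.
Substituting one into the other gives q_D = 1082/17 and q_S = 137/17.
Total output Q = 1219/17, so price P = 209 - 1219/17 = 137.2941.

137.29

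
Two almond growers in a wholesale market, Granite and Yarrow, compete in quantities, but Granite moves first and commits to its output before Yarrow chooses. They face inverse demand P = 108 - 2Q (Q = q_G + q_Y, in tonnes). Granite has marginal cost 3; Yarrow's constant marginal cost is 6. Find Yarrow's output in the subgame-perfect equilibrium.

12

Solve by backward induction. Given q_G, the follower Yarrow maximises π_Y = (108 - 2q_G - 2q_Y)q_Y - 6q_Y.
Follower FOC: 102 - 2q_G - 4q_Y = 0, so q_Y(q_G) = (102 - 2q_G)/4.
Granite substitutes q_Y(q_G) into its own profit: π_G = q_G(108 - 2q_G - (102 - 2q_G)/2) - 3q_G = (57 - q_G)q_G - 3q_G.
Maximising: ∂π_G/∂q_G = 54 - 2q_G = 0, giving q_G = 27.
Then q_Y = (102 - 2·27)/4 = 12.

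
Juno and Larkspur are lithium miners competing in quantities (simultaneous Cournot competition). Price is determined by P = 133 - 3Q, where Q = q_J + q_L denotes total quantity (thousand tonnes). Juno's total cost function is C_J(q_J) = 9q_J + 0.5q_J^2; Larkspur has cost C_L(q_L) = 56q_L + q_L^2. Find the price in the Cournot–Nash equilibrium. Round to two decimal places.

Juno's profit: π_J = (133 - 3Q)q_J - (9q_J + (1/2)q_J²). Setting ∂π_J/∂q_J = 0: 124 - 7q_J - 3(q_L) = 0.
Larkspur's profit: π_L = (133 - 3Q)q_L - (56q_L + q_L²). Setting ∂π_L/∂q_L = 0: 77 - 8q_L - 3(q_J) = 0.
So q_J = (124 - 3q_L)/7 and q_L = (77 - 3q_J)/8.
Substituting one into the other gives q_J = 761/47 and q_L = 167/47.
Total output Q = 928/47, so price P = 133 - 3·(928/47) = 73.7660.

73.77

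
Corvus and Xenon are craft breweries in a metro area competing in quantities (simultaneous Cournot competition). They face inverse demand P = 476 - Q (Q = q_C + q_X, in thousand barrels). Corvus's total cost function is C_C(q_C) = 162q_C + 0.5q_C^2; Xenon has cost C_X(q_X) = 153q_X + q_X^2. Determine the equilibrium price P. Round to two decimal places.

Corvus's profit: π_C = (476 - Q)q_C - (162q_C + (1/2)q_C²). Setting ∂π_C/∂q_C = 0: 314 - 3q_C - (q_X) = 0.
Xenon's profit: π_X = (476 - Q)q_X - (153q_X + q_X²). Setting ∂π_X/∂q_X = 0: 323 - 4q_X - (q_C) = 0.
So q_C = (314 - q_X)/3 and q_X = (323 - q_C)/4.
Substituting one into the other gives q_C = 933/11 and q_X = 655/11.
Total output Q = 1588/11, so price P = 476 - 1588/11 = 331.6364.

331.64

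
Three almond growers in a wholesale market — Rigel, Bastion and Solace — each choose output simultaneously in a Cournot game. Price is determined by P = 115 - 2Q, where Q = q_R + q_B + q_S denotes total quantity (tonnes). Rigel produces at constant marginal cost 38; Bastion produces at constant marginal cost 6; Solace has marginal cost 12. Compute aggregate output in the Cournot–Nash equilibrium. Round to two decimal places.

Rigel's profit: π_R = (115 - 2Q)q_R - (38q_R). Setting ∂π_R/∂q_R = 0: 77 - 4q_R - 2(q_B + q_S) = 0.
Bastion's first-order condition: 109 - 4q_B - 2(q_R + q_S) = 0.
Solace's first-order condition: 103 - 4q_S - 2(q_R + q_B) = 0.
Summing all 3 equations gives 289 − 8Q = 0, hence Q = 289/8.
Back-substituting: q_R = (77 − 289/4)/2 = 19/8, q_B = (109 − 289/4)/2 = 147/8, q_S = (103 − 289/4)/2 = 123/8.
Total output Q = 19/8 + 147/8 + 123/8 = 289/8.

36.13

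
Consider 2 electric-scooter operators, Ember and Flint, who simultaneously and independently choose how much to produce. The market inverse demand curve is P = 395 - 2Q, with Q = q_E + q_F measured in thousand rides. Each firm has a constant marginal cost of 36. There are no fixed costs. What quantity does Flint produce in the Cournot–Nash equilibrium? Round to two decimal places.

59.83

A representative firm's profit is π_i = q_i(395 - 2Q) - 36q_i.
First-order condition (treating rivals' output as given): 359 - 4q_i - 2q_j = 0.
By symmetry each firm produces the same amount; substituting q_j = q_i yields q_i = 359/6.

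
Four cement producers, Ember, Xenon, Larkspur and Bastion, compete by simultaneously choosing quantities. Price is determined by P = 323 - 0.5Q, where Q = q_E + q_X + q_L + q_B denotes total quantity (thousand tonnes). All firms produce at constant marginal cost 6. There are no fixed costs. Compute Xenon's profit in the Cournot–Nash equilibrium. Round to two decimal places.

Each firm earns π_i = (323 - 0.5Q)q_i - 6q_i.
Setting ∂π_i/∂q_i = 0 with rivals' quantities fixed: 317 - q_i - (1/2)·Σ_{j≠i} q_j = 0.
With identical firms every q_j equals q_i, so Σ_{j≠i} q_j = 3q_i and 317 = (5/2)q_i, giving q_i = 634/5.
Price P = 323 - (1/2)·507.2000 = 347/5.
Xenon's profit: (347/5 - 6)·(634/5) = 8039.1200.

8039.12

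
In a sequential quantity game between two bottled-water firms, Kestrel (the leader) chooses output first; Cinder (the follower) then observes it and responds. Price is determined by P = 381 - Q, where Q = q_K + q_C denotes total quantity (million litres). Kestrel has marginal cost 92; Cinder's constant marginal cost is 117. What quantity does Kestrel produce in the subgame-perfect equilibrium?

Solve by backward induction. Given q_K, the follower Cinder maximises π_C = (381 - q_K - q_C)q_C - 117q_C.
∂π_C/∂q_C = 264 - q_K - 2q_C = 0 gives the reaction function q_C = (264 - q_K)/2.
Kestrel substitutes q_C(q_K) into its own profit: π_K = q_K(381 - q_K - (264 - q_K)/2) - 92q_K = (249 - (1/2)q_K)q_K - 92q_K.
The leader's first-order condition 157 - q_K = 0 yields q_K = 157.
Then q_C = (264 - 157)/2 = 107/2.

157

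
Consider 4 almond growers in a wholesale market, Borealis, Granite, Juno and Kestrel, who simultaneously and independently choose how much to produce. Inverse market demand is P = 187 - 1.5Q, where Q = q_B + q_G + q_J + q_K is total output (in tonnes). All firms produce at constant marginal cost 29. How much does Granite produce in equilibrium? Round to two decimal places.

21.07

A representative firm's profit is π_i = q_i(187 - 1.5Q) - 29q_i.
First-order condition (treating rivals' output as given): 158 - 3q_i - (3/2)·Σ_{j≠i} q_j = 0.
By symmetry each firm produces the same amount; substituting Σ_{j≠i} q_j = 3q_i yields q_i = 158/(15/2) = 316/15.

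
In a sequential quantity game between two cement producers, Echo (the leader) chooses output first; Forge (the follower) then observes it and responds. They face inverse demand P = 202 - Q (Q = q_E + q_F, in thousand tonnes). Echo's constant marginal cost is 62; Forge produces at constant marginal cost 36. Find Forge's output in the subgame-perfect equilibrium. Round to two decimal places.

Solve by backward induction. Given q_E, the follower Forge maximises π_F = (202 - q_E - q_F)q_F - 36q_F.
∂π_F/∂q_F = 166 - q_E - 2q_F = 0 gives the reaction function q_F = (166 - q_E)/2.
The leader anticipates this reaction. Substituting into P = 202 - Q gives P = 119 - (1/2)q_E, so π_E = (119 - (1/2)q_E)q_E - 62q_E.
Maximising: ∂π_E/∂q_E = 57 - q_E = 0, giving q_E = 57.
Then q_F = (166 - 57)/2 = 109/2.

54.50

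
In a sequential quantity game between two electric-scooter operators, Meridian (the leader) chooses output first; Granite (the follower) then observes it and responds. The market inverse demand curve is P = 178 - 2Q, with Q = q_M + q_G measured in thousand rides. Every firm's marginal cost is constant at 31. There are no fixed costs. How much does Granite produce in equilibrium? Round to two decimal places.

18.38

The follower Granite best-responds to any q_M: π_G = (178 - 2Q)q_G - 31q_G.
∂π_G/∂q_G = 147 - 2q_M - 4q_G = 0 gives the reaction function q_G = (147 - 2q_M)/4.
The leader anticipates this reaction. Substituting into P = 178 - 2Q gives P = 209/2 - q_M, so π_M = (209/2 - q_M)q_M - 31q_M.
Maximising: ∂π_M/∂q_M = 147/2 - 2q_M = 0, giving q_M = 147/4.
Then q_G = (147 - 2·(147/4))/4 = 147/8.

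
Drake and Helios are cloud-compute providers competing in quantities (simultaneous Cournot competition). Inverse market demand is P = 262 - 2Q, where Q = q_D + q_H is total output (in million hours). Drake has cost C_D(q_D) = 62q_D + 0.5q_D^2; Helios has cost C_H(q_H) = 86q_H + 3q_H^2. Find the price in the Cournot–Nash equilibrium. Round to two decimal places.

169.48

Drake's profit: π_D = (262 - 2Q)q_D - (62q_D + (1/2)q_D²). Setting ∂π_D/∂q_D = 0: 200 - 5q_D - 2(q_H) = 0.
Helios's profit: π_H = (262 - 2Q)q_H - (86q_H + 3q_H²). Setting ∂π_H/∂q_H = 0: 176 - 10q_H - 2(q_D) = 0.
So q_D = (200 - 2q_H)/5 and q_H = (176 - 2q_D)/10.
Solving the pair: q_D = 824/23, q_H = 240/23.
Total output Q = 1064/23, so price P = 262 - 2·(1064/23) = 169.4783.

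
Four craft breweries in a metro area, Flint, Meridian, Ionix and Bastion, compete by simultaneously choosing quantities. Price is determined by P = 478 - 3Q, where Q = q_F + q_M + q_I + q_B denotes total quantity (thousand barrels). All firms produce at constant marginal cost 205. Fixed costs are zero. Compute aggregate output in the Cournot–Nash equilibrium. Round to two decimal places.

72.80

A representative firm's profit is π_i = q_i(478 - 3Q) - 205q_i.
Setting ∂π_i/∂q_i = 0 with rivals' quantities fixed: 273 - 6q_i - 3·Σ_{j≠i} q_j = 0.
By symmetry each firm produces the same amount; substituting Σ_{j≠i} q_j = 3q_i yields q_i = 273/15 = 91/5.
Total output Q = 91/5 + 91/5 + 91/5 + 91/5 = 364/5.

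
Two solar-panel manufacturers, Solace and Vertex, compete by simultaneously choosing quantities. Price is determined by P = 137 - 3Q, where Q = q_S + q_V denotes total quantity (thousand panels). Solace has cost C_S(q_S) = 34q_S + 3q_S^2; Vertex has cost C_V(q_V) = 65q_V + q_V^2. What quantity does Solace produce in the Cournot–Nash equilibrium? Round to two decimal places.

Solace's profit: π_S = (137 - 3Q)q_S - (34q_S + 3q_S²). Setting ∂π_S/∂q_S = 0: 103 - 12q_S - 3(q_V) = 0.
Vertex's first-order condition: 72 - 8q_V - 3(q_S) = 0.
So q_S = (103 - 3q_V)/12 and q_V = (72 - 3q_S)/8.
Solving the pair: q_S = 608/87, q_V = 185/29.

6.99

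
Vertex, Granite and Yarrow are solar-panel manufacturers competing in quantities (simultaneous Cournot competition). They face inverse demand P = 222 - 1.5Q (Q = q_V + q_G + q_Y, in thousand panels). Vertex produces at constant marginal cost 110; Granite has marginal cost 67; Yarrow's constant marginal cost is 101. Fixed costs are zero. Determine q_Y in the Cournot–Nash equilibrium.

Vertex's profit: π_V = (222 - 1.5Q)q_V - (110q_V). Setting ∂π_V/∂q_V = 0: 112 - 3q_V - (3/2)(q_G + q_Y) = 0.
Granite's first-order condition: 155 - 3q_G - (3/2)(q_V + q_Y) = 0.
Yarrow's profit: π_Y = (222 - 1.5Q)q_Y - (101q_Y). Setting ∂π_Y/∂q_Y = 0: 121 - 3q_Y - (3/2)(q_V + q_G) = 0.
Adding the 3 conditions: 388 − 3Q − 3Q = 0, i.e. Q = 194/3.
Back-substituting: q_V = (112 − 97)/(3/2) = 10, q_G = (155 − 97)/(3/2) = 116/3, q_Y = (121 − 97)/(3/2) = 16.

16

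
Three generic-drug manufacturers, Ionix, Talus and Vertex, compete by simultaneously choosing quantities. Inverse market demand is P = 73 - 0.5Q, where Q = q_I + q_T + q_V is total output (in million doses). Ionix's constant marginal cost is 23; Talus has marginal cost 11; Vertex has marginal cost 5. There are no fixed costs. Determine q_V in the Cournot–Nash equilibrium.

46

Ionix's profit: π_I = (73 - 0.5Q)q_I - (23q_I). Setting ∂π_I/∂q_I = 0: 50 - q_I - (1/2)(q_T + q_V) = 0.
Talus's first-order condition: 62 - q_T - (1/2)(q_I + q_V) = 0.
Vertex's first-order condition: 68 - q_V - (1/2)(q_I + q_T) = 0.
Adding the 3 conditions: 180 − Q − Q = 0, i.e. Q = 90.
Back-substituting: q_I = (50 − 45)/(1/2) = 10, q_T = (62 − 45)/(1/2) = 34, q_V = (68 − 45)/(1/2) = 46.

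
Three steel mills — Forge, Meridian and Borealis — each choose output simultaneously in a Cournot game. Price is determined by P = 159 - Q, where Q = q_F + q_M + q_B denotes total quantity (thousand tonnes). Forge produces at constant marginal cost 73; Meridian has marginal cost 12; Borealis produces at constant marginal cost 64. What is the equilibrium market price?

Forge's profit: π_F = (159 - Q)q_F - (73q_F). Setting ∂π_F/∂q_F = 0: 86 - 2q_F - (q_M + q_B) = 0.
Meridian's first-order condition: 147 - 2q_M - (q_F + q_B) = 0.
Borealis's profit: π_B = (159 - Q)q_B - (64q_B). Setting ∂π_B/∂q_B = 0: 95 - 2q_B - (q_F + q_M) = 0.
Adding the 3 first-order conditions: 328 − 4Q = 0, so Q = 82.
Back-substituting: q_F = (86 − 82) = 4, q_M = (147 − 82) = 65, q_B = (95 − 82) = 13.
Total output Q = 82, so price P = 159 - 82 = 77.

77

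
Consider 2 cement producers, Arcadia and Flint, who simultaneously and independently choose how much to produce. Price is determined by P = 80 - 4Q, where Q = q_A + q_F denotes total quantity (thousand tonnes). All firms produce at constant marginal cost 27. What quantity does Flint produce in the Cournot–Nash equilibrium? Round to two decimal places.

4.42

A representative firm's profit is π_i = q_i(80 - 4Q) - 27q_i.
Setting ∂π_i/∂q_i = 0 with rivals' quantities fixed: 53 - 8q_i - 4q_j = 0.
By symmetry each firm produces the same amount; substituting q_j = q_i yields q_i = 53/12.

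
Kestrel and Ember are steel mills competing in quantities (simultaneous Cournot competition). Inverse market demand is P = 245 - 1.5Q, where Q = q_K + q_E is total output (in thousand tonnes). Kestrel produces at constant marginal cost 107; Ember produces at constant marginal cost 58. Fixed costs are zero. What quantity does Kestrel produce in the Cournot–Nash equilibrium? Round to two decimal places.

Kestrel's profit: π_K = (245 - 1.5Q)q_K - (107q_K). Setting ∂π_K/∂q_K = 0: 138 - 3q_K - (3/2)(q_E) = 0.
Ember's profit: π_E = (245 - 1.5Q)q_E - (58q_E). Setting ∂π_E/∂q_E = 0: 187 - 3q_E - (3/2)(q_K) = 0.
Best responses: q_K = (138 - (3/2)q_E)/3, q_E = (187 - (3/2)q_K)/3.
Substituting one into the other gives q_K = 178/9 and q_E = 472/9.

19.78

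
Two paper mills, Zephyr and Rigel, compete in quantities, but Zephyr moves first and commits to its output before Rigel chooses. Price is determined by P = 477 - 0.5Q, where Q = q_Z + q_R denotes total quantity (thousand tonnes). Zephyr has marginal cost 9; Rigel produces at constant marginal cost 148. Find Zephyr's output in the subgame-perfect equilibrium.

607

The follower Rigel best-responds to any q_Z: π_R = (477 - 0.5Q)q_R - 148q_R.
Setting the follower's marginal profit to zero, 329 - (1/2)q_Z - q_R = 0, i.e. q_R = (329 - (1/2)q_Z).
Zephyr substitutes q_R(q_Z) into its own profit: π_Z = q_Z(477 - (1/2)q_Z - (329 - (1/2)q_Z)/2) - 9q_Z = (625/2 - (1/4)q_Z)q_Z - 9q_Z.
The leader's first-order condition 607/2 - (1/2)q_Z = 0 yields q_Z = 607.
Then q_R = (329 - (1/2)·607) = 51/2.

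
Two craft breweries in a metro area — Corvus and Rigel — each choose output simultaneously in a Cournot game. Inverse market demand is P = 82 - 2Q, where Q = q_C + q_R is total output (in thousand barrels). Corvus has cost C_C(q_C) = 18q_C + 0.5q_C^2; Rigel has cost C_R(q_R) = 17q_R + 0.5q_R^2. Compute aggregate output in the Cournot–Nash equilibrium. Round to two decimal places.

18.43

Corvus's profit: π_C = (82 - 2Q)q_C - (18q_C + (1/2)q_C²). Setting ∂π_C/∂q_C = 0: 64 - 5q_C - 2(q_R) = 0.
Rigel's profit: π_R = (82 - 2Q)q_R - (17q_R + (1/2)q_R²). Setting ∂π_R/∂q_R = 0: 65 - 5q_R - 2(q_C) = 0.
Rearranging gives the reaction functions q_C = (64 - 2q_R)/5 and q_R = (65 - 2q_C)/5.
Substituting one into the other gives q_C = 190/21 and q_R = 197/21.
Total output Q = 190/21 + 197/21 = 129/7.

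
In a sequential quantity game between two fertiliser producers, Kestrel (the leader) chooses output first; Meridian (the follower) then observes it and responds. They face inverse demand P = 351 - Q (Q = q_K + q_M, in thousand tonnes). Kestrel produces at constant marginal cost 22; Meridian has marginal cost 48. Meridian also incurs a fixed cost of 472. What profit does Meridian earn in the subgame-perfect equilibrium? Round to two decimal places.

The follower Meridian best-responds to any q_K: π_M = (351 - Q)q_M - 48q_M.
Setting the follower's marginal profit to zero, 303 - q_K - 2q_M = 0, i.e. q_M = (303 - q_K)/2.
The leader anticipates this reaction. Substituting into P = 351 - Q gives P = 399/2 - (1/2)q_K, so π_K = (399/2 - (1/2)q_K)q_K - 22q_K.
Maximising: ∂π_K/∂q_K = 355/2 - q_K = 0, giving q_K = 355/2.
Then q_M = (303 - 355/2)/2 = 251/4.
Price P = 351 - 961/4 = 443/4.
Meridian's profit: (443/4 - 48)·(251/4) - 472 = 3465.5625.

3465.56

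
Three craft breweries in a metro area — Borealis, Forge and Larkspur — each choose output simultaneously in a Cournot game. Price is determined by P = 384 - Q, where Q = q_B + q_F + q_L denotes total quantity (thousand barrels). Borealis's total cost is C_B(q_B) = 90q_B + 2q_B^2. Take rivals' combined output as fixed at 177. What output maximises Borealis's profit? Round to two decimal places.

19.50

With rivals' combined output fixed at 177, Borealis's profit is π_B = (384 - 177 - q_B)q_B - (90q_B + 2q_B²) = (207 - q_B)q_B - (90q_B + 2q_B²).
∂π_B/∂q_B = 117 - 6q_B = 0, so q_B = 39/2.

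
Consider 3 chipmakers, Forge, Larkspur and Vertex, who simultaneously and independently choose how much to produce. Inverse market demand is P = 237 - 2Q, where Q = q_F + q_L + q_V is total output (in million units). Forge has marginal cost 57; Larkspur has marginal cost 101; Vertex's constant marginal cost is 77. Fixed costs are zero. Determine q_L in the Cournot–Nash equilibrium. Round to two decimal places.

Forge's profit: π_F = (237 - 2Q)q_F - (57q_F). Setting ∂π_F/∂q_F = 0: 180 - 4q_F - 2(q_L + q_V) = 0.
Larkspur's first-order condition: 136 - 4q_L - 2(q_F + q_V) = 0.
Vertex's first-order condition: 160 - 4q_V - 2(q_F + q_L) = 0.
Summing all 3 equations gives 476 − 8Q = 0, hence Q = 119/2.
Back-substituting: q_F = (180 − 119)/2 = 61/2, q_L = (136 − 119)/2 = 17/2, q_V = (160 − 119)/2 = 41/2.

8.50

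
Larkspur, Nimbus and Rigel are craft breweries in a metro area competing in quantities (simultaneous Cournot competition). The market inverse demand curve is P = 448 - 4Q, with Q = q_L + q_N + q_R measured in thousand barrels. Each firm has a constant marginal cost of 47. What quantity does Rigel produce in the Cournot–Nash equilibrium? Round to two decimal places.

25.06

Each firm earns π_i = (448 - 4Q)q_i - 47q_i.
Setting ∂π_i/∂q_i = 0 with rivals' quantities fixed: 401 - 8q_i - 4·Σ_{j≠i} q_j = 0.
By symmetry each firm produces the same amount; substituting Σ_{j≠i} q_j = 2q_i yields q_i = 401/16.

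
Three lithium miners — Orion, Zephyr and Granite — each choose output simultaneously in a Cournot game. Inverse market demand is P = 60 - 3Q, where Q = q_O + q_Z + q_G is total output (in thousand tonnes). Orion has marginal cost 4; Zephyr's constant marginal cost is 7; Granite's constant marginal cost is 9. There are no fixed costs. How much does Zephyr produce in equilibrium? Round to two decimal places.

4.33

Orion's profit: π_O = (60 - 3Q)q_O - (4q_O). Setting ∂π_O/∂q_O = 0: 56 - 6q_O - 3(q_Z + q_G) = 0.
Zephyr's profit: π_Z = (60 - 3Q)q_Z - (7q_Z). Setting ∂π_Z/∂q_Z = 0: 53 - 6q_Z - 3(q_O + q_G) = 0.
Granite's first-order condition: 51 - 6q_G - 3(q_O + q_Z) = 0.
Summing all 3 equations gives 160 − 12Q = 0, hence Q = 40/3.
Back-substituting: q_O = (56 − 40)/3 = 16/3, q_Z = (53 − 40)/3 = 13/3, q_G = (51 − 40)/3 = 11/3.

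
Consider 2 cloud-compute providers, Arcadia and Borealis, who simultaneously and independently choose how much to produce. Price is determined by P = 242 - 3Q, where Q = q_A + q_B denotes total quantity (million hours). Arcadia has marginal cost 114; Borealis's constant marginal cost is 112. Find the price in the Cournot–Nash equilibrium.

Arcadia's profit: π_A = (242 - 3Q)q_A - (114q_A). Setting ∂π_A/∂q_A = 0: 128 - 6q_A - 3(q_B) = 0.
Borealis's profit: π_B = (242 - 3Q)q_B - (112q_B). Setting ∂π_B/∂q_B = 0: 130 - 6q_B - 3(q_A) = 0.
Best responses: q_A = (128 - 3q_B)/6, q_B = (130 - 3q_A)/6.
Solving the pair: q_A = 14, q_B = 44/3.
Total output Q = 86/3, so price P = 242 - 3·(86/3) = 156.

156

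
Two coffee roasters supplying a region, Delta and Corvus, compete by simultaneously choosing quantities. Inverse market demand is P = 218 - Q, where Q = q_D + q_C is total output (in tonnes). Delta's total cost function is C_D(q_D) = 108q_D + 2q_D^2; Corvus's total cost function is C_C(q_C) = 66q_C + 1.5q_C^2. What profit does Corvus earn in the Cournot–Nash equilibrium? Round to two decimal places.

1912.02

Delta's profit: π_D = (218 - Q)q_D - (108q_D + 2q_D²). Setting ∂π_D/∂q_D = 0: 110 - 6q_D - (q_C) = 0.
Corvus's first-order condition: 152 - 5q_C - (q_D) = 0.
Best responses: q_D = (110 - q_C)/6, q_C = (152 - q_D)/5.
Solving the pair: q_D = 398/29, q_C = 802/29.
Price P = 218 - 1200/29 = 176.6207.
Corvus's profit: 176.6207·(802/29) - 66·(802/29) - (3/2)(802/29)² = 1912.0214.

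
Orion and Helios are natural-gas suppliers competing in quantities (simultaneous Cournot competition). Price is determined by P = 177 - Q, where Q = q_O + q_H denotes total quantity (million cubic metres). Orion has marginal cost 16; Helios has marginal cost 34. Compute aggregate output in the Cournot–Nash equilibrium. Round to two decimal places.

Orion's profit: π_O = (177 - Q)q_O - (16q_O). Setting ∂π_O/∂q_O = 0: 161 - 2q_O - (q_H) = 0.
Helios's profit: π_H = (177 - Q)q_H - (34q_H). Setting ∂π_H/∂q_H = 0: 143 - 2q_H - (q_O) = 0.
Best responses: q_O = (161 - q_H)/2, q_H = (143 - q_O)/2.
Substituting one into the other gives q_O = 179/3 and q_H = 125/3.
Total output Q = 179/3 + 125/3 = 304/3.

101.33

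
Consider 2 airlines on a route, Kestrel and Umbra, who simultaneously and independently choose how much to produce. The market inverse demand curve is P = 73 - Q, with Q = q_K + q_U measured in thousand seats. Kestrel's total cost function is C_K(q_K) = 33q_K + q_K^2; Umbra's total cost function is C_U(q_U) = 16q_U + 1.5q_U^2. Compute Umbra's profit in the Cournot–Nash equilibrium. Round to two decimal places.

244.76

Kestrel's profit: π_K = (73 - Q)q_K - (33q_K + q_K²). Setting ∂π_K/∂q_K = 0: 40 - 4q_K - (q_U) = 0.
Umbra's first-order condition: 57 - 5q_U - (q_K) = 0.
So q_K = (40 - q_U)/4 and q_U = (57 - q_K)/5.
Substituting one into the other gives q_K = 143/19 and q_U = 188/19.
Price P = 73 - 331/19 = 1056/19.
Umbra's profit: (1056/19)·(188/19) - 16·(188/19) - (3/2)(188/19)² = 244.7645.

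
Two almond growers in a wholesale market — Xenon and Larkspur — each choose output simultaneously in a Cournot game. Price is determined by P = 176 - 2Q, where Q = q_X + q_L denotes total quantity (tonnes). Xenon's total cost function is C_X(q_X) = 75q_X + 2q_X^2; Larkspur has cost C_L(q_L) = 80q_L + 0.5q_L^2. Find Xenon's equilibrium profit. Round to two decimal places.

302.37

Xenon's profit: π_X = (176 - 2Q)q_X - (75q_X + 2q_X²). Setting ∂π_X/∂q_X = 0: 101 - 8q_X - 2(q_L) = 0.
Larkspur's first-order condition: 96 - 5q_L - 2(q_X) = 0.
Rearranging gives the reaction functions q_X = (101 - 2q_L)/8 and q_L = (96 - 2q_X)/5.
Substituting one into the other gives q_X = 313/36 and q_L = 283/18.
Price P = 176 - 2·(293/12) = 763/6.
Xenon's profit: (763/6)·(313/36) - 75·(313/36) - 2(313/36)² = 302.3735.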